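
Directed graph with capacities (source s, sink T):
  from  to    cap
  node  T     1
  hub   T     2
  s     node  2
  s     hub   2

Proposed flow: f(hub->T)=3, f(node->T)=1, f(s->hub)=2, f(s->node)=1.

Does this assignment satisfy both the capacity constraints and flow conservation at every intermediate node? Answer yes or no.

No

Capacity violated on hub->T: flow 3 > capacity 2.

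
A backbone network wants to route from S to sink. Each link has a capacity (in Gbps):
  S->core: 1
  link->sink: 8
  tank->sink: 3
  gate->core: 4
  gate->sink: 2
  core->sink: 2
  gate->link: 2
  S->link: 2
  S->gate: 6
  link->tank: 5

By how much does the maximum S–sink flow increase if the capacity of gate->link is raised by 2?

1

Original max flow = 8.
After raising cap(gate->link), augmenting paths through that edge carry 1 more unit.
New max flow = 9. Increase = 1.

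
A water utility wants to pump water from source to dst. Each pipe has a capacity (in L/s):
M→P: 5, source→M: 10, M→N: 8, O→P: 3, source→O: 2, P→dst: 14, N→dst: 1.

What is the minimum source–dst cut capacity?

8

Max flow = 8 (via 3 augmenting paths).
In the residual at optimum, the set reachable from source is {M, N, source}.
Cut edges: source→O (cap 2), M→P (cap 5), N→dst (cap 1). Sum = 8.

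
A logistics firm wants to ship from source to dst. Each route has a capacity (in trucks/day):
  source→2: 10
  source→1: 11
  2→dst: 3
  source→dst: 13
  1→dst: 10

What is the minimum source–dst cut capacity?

Max flow = 26 (via 3 augmenting paths).
In the residual at optimum, the set reachable from source is {1, 2, source}.
Cut edges: source→dst (cap 13), 2→dst (cap 3), 1→dst (cap 10). Sum = 26.

26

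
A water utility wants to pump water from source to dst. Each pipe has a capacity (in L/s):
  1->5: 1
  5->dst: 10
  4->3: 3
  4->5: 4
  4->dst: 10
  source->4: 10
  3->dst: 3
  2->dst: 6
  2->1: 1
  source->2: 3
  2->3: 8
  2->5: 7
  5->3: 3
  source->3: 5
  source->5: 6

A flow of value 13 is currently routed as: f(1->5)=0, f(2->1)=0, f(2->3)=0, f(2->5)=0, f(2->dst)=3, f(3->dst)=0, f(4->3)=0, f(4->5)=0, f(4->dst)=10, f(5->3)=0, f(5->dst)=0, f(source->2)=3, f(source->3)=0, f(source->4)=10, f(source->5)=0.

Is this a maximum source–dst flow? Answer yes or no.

No

Residual path source->5->dst has bottleneck 6 > 0.
Pushing 6 along it raises the flow to 19, so the given flow is not maximum.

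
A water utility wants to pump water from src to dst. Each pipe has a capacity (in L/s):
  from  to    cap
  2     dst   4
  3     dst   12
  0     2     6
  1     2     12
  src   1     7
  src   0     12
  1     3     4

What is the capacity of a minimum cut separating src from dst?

8

Max flow = 8 (via 2 augmenting paths).
In the residual at optimum, the set reachable from src is {0, 1, 2, src}.
Cut edges: 1->3 (cap 4), 2->dst (cap 4). Sum = 8.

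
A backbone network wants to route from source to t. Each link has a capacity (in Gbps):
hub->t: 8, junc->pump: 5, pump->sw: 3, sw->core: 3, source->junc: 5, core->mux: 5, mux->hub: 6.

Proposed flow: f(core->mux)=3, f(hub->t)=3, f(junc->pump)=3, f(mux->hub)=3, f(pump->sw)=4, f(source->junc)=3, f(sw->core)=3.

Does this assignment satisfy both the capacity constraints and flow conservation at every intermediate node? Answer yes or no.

No

Capacity violated on pump->sw: flow 4 > capacity 3.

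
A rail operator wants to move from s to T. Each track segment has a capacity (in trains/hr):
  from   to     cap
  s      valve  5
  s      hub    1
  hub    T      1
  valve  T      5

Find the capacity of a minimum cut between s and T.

6

Max flow = 6 (via 2 augmenting paths).
In the residual at optimum, the set reachable from s is {s}.
Cut edges: s->valve (cap 5), s->hub (cap 1). Sum = 6.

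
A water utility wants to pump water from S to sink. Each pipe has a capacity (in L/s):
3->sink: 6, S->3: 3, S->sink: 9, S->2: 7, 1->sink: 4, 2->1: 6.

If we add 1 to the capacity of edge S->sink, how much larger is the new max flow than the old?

Original max flow = 16.
After raising cap(S->sink), augmenting paths through that edge carry 1 more unit.
New max flow = 17. Increase = 1.

1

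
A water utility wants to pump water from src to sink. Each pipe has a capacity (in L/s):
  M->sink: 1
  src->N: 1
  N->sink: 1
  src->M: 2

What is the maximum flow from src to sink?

Augment src->N->sink: bottleneck 1. Total 1.
Augment src->M->sink: bottleneck 1. Total 2.
No augmenting path remains in the residual graph.

2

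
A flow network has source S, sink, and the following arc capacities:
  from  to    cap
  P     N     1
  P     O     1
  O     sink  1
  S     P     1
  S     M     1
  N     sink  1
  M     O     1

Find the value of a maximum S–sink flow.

Augment S→P→N→sink: bottleneck 1. Total 1.
Augment S→M→O→sink: bottleneck 1. Total 2.
No augmenting path remains in the residual graph.

2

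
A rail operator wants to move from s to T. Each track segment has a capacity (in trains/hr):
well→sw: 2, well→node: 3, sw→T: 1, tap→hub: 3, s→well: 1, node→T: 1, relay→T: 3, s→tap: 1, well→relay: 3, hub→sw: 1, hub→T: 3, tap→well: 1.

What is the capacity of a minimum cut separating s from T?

2

Max flow = 2 (via 2 augmenting paths).
In the residual at optimum, the set reachable from s is {s}.
Cut edges: s→tap (cap 1), s→well (cap 1). Sum = 2.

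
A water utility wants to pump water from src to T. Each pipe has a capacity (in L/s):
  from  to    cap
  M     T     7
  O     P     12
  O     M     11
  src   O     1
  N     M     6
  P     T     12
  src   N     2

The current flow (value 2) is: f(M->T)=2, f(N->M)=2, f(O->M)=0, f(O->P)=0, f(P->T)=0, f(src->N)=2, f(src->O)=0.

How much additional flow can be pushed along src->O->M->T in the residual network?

1

Residual capacities along the path: src->O: 1, O->M: 11, M->T: 5.
Minimum is 1.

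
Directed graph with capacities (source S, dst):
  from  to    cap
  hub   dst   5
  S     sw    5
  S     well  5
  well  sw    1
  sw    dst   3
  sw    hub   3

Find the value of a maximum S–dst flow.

Augment S->sw->dst: bottleneck 3. Total 3.
Augment S->sw->hub->dst: bottleneck 2. Total 5.
Augment S->well->sw->hub->dst: bottleneck 1. Total 6.
No augmenting path remains in the residual graph.

6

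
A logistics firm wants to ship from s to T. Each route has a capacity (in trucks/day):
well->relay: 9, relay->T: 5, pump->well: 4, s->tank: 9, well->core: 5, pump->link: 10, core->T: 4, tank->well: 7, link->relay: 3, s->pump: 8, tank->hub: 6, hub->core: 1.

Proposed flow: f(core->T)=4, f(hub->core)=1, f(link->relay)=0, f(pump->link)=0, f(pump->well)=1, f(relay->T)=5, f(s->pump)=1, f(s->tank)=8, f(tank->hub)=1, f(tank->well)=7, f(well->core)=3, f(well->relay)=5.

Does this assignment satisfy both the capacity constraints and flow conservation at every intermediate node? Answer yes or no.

Every edge has 0 ≤ f(e) ≤ cap(e).
At each intermediate node, inflow equals outflow.

Yes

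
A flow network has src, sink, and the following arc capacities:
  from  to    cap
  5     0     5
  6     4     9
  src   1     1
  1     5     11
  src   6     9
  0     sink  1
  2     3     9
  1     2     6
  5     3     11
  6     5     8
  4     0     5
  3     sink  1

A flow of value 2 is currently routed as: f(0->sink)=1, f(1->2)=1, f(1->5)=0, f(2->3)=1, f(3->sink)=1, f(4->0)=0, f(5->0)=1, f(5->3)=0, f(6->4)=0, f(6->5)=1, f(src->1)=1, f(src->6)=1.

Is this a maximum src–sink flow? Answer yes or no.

Residual reachable from src: {0, 1, 2, 3, 4, 5, 6, src}; sink is not reachable.
Saturated cut: 3->sink, 0->sink with total capacity 2 = current flow value. Flow is maximum.

Yes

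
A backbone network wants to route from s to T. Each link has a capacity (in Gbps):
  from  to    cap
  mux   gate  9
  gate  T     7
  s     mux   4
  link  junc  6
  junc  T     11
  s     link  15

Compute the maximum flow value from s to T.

10

Augment s→mux→gate→T: bottleneck 4. Total 4.
Augment s→link→junc→T: bottleneck 6. Total 10.
No augmenting path remains in the residual graph.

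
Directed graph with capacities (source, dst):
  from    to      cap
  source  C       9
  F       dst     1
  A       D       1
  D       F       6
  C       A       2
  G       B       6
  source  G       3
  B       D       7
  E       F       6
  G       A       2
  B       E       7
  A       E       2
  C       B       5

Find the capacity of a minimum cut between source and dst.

Max flow = 1 (via 1 augmenting path).
In the residual at optimum, the set reachable from source is {A, B, C, D, E, F, G, source}.
Cut edges: F->dst (cap 1). Sum = 1.

1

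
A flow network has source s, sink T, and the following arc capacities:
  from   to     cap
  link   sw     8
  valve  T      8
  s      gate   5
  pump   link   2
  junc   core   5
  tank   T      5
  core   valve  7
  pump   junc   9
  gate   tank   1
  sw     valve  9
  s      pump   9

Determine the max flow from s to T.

8

Augment s->gate->tank->T: bottleneck 1. Total 1.
Augment s->pump->link->sw->valve->T: bottleneck 2. Total 3.
Augment s->pump->junc->core->valve->T: bottleneck 5. Total 8.
No augmenting path remains in the residual graph.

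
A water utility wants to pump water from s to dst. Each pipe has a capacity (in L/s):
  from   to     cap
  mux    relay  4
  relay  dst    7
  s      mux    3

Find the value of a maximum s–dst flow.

Augment s→mux→relay→dst: bottleneck 3. Total 3.
No augmenting path remains in the residual graph.

3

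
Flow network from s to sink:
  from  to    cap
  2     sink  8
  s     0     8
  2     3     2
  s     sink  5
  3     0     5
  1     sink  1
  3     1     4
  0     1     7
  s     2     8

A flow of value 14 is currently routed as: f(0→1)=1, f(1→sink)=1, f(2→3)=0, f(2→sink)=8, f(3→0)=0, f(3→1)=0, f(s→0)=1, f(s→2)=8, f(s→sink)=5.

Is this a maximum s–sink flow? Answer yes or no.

Yes

Residual reachable from s: {0, 1, s}; sink is not reachable.
Saturated cut: s→2, s→sink, 1→sink with total capacity 14 = current flow value. Flow is maximum.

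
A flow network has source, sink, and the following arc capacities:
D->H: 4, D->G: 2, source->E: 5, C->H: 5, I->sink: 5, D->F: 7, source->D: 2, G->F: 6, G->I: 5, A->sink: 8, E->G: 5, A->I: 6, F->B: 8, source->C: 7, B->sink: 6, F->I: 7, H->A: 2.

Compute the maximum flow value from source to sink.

9

Augment source->D->H->A->sink: bottleneck 2. Total 2.
Augment source->E->G->I->sink: bottleneck 5. Total 7.
Augment source->C->H->D->F->B->sink: bottleneck 2. Total 9.
No augmenting path remains in the residual graph.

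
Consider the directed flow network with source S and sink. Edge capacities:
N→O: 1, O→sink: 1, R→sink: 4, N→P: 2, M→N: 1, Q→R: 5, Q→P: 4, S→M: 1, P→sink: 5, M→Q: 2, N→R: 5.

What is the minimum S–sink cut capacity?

1

Max flow = 1 (via 1 augmenting path).
In the residual at optimum, the set reachable from S is {S}.
Cut edges: S→M (cap 1). Sum = 1.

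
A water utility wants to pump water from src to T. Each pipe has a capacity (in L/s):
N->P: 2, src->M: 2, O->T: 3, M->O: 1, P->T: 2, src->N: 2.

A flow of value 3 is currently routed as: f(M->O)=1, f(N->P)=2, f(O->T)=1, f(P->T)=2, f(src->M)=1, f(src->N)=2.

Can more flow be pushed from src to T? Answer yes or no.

Residual reachable from src: {M, src}; T is not reachable.
Saturated cut: M->O, src->N with total capacity 3 = current flow value. Flow is maximum.

No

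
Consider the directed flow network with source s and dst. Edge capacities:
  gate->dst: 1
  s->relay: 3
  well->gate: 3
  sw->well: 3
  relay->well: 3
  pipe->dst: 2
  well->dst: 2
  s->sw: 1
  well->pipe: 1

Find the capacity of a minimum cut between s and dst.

Max flow = 4 (via 4 augmenting paths).
In the residual at optimum, the set reachable from s is {s}.
Cut edges: s->sw (cap 1), s->relay (cap 3). Sum = 4.

4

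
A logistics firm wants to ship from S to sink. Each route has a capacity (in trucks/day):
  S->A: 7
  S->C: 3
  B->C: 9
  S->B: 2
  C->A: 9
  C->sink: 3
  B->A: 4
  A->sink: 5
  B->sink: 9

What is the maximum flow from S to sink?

Augment S->B->sink: bottleneck 2. Total 2.
Augment S->C->sink: bottleneck 3. Total 5.
Augment S->A->sink: bottleneck 5. Total 10.
No augmenting path remains in the residual graph.

10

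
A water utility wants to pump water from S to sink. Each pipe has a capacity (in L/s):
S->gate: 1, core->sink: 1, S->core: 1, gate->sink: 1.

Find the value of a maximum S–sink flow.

Augment S->gate->sink: bottleneck 1. Total 1.
Augment S->core->sink: bottleneck 1. Total 2.
No augmenting path remains in the residual graph.

2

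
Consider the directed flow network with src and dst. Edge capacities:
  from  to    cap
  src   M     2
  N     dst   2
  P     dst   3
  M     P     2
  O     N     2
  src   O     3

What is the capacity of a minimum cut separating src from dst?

4

Max flow = 4 (via 2 augmenting paths).
In the residual at optimum, the set reachable from src is {O, src}.
Cut edges: O->N (cap 2), src->M (cap 2). Sum = 4.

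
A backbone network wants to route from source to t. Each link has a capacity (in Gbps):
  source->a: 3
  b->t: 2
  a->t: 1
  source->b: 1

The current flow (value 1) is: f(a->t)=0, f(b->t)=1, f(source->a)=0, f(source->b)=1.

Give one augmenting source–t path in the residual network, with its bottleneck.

source->a->t, bottleneck 1

Residual along source->a->t: source->a: 3, a->t: 1.
Bottleneck = min = 1.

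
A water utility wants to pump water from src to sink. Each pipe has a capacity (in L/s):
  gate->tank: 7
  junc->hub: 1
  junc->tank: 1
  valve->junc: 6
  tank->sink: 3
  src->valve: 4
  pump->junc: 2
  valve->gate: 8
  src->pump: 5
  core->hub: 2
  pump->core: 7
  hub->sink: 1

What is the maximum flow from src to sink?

Augment src->pump->core->hub->sink: bottleneck 1. Total 1.
Augment src->pump->junc->tank->sink: bottleneck 1. Total 2.
Augment src->valve->gate->tank->sink: bottleneck 2. Total 4.
No augmenting path remains in the residual graph.

4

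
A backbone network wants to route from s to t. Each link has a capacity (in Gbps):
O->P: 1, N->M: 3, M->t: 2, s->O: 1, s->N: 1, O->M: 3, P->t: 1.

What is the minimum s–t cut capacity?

2

Max flow = 2 (via 2 augmenting paths).
In the residual at optimum, the set reachable from s is {s}.
Cut edges: s->O (cap 1), s->N (cap 1). Sum = 2.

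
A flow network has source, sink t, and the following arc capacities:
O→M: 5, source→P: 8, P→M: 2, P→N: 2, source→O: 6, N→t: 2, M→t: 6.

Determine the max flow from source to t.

8

Augment source→O→M→t: bottleneck 5. Total 5.
Augment source→P→M→t: bottleneck 1. Total 6.
Augment source→P→N→t: bottleneck 2. Total 8.
No augmenting path remains in the residual graph.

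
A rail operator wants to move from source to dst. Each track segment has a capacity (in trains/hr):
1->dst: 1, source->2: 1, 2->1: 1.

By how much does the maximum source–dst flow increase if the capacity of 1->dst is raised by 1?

0

Original max flow = 1.
Edge 1->dst does not cross the min cut (source side {source}), so extra capacity there cannot help.
New max flow = 1. Increase = 0.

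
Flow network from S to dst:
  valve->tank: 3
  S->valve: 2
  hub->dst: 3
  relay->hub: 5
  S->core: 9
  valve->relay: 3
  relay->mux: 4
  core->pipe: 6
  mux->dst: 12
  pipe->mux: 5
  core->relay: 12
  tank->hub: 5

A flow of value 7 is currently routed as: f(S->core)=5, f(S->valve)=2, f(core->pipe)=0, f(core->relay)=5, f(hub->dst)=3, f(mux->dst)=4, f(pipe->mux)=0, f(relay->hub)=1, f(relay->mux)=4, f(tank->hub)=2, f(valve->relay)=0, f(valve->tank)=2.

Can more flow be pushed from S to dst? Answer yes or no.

Residual path S->core->pipe->mux->dst has bottleneck 4 > 0.
Pushing 4 along it raises the flow to 11, so the given flow is not maximum.

Yes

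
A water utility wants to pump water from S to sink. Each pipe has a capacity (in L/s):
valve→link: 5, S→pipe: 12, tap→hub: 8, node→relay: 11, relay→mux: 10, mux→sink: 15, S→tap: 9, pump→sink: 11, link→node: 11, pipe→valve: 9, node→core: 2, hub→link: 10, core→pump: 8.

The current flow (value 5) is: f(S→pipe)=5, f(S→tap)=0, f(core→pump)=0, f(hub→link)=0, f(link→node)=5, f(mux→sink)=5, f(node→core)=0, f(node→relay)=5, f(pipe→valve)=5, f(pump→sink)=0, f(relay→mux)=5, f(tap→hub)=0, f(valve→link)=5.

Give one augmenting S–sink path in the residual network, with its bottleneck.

S→tap→hub→link→node→relay→mux→sink, bottleneck 5

Residual along S→tap→hub→link→node→relay→mux→sink: S→tap: 9, tap→hub: 8, hub→link: 10, link→node: 6, node→relay: 6, relay→mux: 5, mux→sink: 10.
Bottleneck = min = 5.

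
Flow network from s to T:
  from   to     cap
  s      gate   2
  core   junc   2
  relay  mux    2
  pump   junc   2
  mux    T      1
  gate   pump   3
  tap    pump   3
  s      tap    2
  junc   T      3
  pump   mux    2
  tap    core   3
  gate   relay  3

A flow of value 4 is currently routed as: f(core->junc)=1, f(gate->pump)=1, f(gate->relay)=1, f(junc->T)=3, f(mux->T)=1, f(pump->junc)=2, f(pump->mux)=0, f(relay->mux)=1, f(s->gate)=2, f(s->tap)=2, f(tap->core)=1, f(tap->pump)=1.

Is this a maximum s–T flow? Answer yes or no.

Residual reachable from s: {s}; T is not reachable.
Saturated cut: s->gate, s->tap with total capacity 4 = current flow value. Flow is maximum.

Yes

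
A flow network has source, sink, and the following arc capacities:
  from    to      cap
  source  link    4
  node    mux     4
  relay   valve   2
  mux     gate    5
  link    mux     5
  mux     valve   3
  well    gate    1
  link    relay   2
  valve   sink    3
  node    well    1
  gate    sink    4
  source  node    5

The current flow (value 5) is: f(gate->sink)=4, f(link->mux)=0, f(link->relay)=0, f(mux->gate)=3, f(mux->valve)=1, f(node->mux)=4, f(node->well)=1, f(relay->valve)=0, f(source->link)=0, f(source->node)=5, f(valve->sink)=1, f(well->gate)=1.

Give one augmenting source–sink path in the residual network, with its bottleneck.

source->link->mux->valve->sink, bottleneck 2

Residual along source->link->mux->valve->sink: source->link: 4, link->mux: 5, mux->valve: 2, valve->sink: 2.
Bottleneck = min = 2.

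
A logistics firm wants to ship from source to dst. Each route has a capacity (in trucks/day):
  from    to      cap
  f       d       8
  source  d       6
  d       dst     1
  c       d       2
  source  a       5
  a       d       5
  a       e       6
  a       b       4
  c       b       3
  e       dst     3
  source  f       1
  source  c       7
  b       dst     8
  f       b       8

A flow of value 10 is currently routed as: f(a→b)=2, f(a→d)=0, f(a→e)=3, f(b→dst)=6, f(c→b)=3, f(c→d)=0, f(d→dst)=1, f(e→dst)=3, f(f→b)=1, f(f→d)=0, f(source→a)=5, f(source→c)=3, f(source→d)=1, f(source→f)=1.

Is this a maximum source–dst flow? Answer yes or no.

Yes

Residual reachable from source: {c, d, source}; dst is not reachable.
Saturated cut: source→a, source→f, c→b, d→dst with total capacity 10 = current flow value. Flow is maximum.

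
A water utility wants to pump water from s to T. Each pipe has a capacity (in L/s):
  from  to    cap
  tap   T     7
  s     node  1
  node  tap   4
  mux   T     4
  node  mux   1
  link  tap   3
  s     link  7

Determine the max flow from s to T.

4

Augment s→link→tap→T: bottleneck 3. Total 3.
Augment s→node→tap→T: bottleneck 1. Total 4.
No augmenting path remains in the residual graph.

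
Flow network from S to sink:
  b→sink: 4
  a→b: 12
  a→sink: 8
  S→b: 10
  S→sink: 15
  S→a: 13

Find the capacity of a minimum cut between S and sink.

Max flow = 27 (via 3 augmenting paths).
In the residual at optimum, the set reachable from S is {S, a, b}.
Cut edges: S→sink (cap 15), a→sink (cap 8), b→sink (cap 4). Sum = 27.

27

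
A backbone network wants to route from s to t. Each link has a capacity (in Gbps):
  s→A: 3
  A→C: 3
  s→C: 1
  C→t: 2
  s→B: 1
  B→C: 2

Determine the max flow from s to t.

Augment s→C→t: bottleneck 1. Total 1.
Augment s→A→C→t: bottleneck 1. Total 2.
No augmenting path remains in the residual graph.

2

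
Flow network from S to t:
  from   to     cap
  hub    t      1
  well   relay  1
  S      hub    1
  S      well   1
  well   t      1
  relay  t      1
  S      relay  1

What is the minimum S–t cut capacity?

3

Max flow = 3 (via 3 augmenting paths).
In the residual at optimum, the set reachable from S is {S}.
Cut edges: S->hub (cap 1), S->well (cap 1), S->relay (cap 1). Sum = 3.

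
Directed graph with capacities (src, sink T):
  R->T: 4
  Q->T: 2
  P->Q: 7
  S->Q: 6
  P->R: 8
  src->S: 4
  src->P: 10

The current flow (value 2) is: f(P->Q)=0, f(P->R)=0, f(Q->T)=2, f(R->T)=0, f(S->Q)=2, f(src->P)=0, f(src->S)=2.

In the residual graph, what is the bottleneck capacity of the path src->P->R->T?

4

Residual capacities along the path: src->P: 10, P->R: 8, R->T: 4.
Minimum is 4.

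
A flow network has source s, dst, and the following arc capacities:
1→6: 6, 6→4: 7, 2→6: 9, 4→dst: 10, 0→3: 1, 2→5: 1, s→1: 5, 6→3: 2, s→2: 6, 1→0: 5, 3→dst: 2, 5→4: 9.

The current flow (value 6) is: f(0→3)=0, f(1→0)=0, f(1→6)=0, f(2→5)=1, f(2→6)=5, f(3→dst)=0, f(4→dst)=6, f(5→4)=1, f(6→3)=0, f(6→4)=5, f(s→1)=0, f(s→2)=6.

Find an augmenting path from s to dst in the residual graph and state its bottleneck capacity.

Residual along s→1→6→4→dst: s→1: 5, 1→6: 6, 6→4: 2, 4→dst: 4.
Bottleneck = min = 2.

s→1→6→4→dst, bottleneck 2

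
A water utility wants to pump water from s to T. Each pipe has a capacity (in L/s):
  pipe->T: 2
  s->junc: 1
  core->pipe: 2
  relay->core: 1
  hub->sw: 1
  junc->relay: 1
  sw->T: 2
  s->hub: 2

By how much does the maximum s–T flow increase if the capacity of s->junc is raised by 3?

0

Original max flow = 2.
Even with extra capacity on s->junc, another cut of capacity 2 remains binding.
New max flow = 2. Increase = 0.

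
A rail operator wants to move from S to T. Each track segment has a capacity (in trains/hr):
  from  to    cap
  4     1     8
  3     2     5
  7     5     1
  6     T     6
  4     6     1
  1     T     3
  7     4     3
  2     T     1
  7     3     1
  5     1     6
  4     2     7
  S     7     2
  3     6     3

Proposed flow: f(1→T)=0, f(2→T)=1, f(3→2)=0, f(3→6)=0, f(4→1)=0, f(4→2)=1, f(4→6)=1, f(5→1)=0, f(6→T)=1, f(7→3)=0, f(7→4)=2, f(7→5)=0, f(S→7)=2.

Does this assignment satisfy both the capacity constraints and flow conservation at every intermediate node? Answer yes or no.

Every edge has 0 ≤ f(e) ≤ cap(e).
At each intermediate node, inflow equals outflow.

Yes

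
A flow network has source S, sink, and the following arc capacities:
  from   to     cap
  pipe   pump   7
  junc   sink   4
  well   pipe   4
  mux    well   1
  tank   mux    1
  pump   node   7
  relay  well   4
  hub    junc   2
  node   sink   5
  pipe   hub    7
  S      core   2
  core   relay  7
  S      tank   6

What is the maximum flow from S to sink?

Augment S->tank->mux->well->pipe->pump->node->sink: bottleneck 1. Total 1.
Augment S->core->relay->well->pipe->pump->node->sink: bottleneck 2. Total 3.
No augmenting path remains in the residual graph.

3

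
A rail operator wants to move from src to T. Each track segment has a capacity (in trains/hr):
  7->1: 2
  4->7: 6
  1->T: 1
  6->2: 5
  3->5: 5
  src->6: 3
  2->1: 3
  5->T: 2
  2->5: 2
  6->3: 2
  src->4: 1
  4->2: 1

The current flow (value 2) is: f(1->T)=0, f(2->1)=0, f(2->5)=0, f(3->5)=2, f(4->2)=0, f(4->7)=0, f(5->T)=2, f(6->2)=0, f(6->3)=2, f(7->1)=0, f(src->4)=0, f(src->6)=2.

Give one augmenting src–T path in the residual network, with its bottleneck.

src->6->2->1->T, bottleneck 1

Residual along src->6->2->1->T: src->6: 1, 6->2: 5, 2->1: 3, 1->T: 1.
Bottleneck = min = 1.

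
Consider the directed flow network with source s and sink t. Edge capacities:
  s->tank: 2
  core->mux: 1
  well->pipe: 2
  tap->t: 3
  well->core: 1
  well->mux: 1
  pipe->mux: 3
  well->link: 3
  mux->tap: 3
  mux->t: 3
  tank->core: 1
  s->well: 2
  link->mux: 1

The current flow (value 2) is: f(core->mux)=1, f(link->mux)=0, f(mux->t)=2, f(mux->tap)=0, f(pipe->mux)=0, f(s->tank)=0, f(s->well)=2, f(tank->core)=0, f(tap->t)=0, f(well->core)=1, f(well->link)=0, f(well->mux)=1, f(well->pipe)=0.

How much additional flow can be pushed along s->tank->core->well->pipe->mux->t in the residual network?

Residual capacities along the path: s->tank: 2, tank->core: 1, core->well: 1, well->pipe: 2, pipe->mux: 3, mux->t: 1.
Minimum is 1.

1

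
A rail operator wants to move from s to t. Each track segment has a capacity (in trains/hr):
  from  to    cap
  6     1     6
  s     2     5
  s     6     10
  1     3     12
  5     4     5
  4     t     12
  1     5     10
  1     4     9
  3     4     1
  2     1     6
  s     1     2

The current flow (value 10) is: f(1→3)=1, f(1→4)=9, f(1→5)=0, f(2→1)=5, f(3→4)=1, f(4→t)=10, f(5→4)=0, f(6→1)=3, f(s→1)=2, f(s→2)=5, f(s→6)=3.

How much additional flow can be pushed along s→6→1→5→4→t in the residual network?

Residual capacities along the path: s→6: 7, 6→1: 3, 1→5: 10, 5→4: 5, 4→t: 2.
Minimum is 2.

2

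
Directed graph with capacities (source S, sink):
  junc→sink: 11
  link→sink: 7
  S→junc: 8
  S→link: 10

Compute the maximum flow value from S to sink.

Augment S→link→sink: bottleneck 7. Total 7.
Augment S→junc→sink: bottleneck 8. Total 15.
No augmenting path remains in the residual graph.

15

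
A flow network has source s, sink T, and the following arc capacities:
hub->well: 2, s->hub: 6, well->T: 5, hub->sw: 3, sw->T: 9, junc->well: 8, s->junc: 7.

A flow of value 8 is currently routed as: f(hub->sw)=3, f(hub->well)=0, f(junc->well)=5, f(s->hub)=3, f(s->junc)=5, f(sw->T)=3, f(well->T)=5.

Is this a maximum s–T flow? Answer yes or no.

Residual reachable from s: {hub, junc, s, well}; T is not reachable.
Saturated cut: hub->sw, well->T with total capacity 8 = current flow value. Flow is maximum.

Yes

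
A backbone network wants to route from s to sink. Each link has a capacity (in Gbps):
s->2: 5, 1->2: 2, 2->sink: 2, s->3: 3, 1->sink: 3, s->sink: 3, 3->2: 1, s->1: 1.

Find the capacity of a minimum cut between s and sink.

6

Max flow = 6 (via 3 augmenting paths).
In the residual at optimum, the set reachable from s is {2, 3, s}.
Cut edges: s->1 (cap 1), s->sink (cap 3), 2->sink (cap 2). Sum = 6.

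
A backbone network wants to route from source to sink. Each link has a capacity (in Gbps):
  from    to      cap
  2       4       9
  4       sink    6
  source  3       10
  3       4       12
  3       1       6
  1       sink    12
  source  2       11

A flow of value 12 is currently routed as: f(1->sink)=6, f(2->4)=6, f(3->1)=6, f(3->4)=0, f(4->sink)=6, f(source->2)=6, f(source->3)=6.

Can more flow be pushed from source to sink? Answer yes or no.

No

Residual reachable from source: {2, 3, 4, source}; sink is not reachable.
Saturated cut: 3->1, 4->sink with total capacity 12 = current flow value. Flow is maximum.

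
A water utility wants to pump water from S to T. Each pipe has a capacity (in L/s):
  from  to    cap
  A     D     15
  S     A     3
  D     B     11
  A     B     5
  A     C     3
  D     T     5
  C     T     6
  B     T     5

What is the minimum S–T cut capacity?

Max flow = 3 (via 1 augmenting path).
In the residual at optimum, the set reachable from S is {S}.
Cut edges: S→A (cap 3). Sum = 3.

3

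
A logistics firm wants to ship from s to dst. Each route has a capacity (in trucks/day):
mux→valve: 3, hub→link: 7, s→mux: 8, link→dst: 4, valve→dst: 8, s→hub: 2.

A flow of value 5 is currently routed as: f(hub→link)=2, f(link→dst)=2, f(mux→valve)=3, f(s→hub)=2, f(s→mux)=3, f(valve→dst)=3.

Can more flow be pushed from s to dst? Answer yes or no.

No

Residual reachable from s: {mux, s}; dst is not reachable.
Saturated cut: mux→valve, s→hub with total capacity 5 = current flow value. Flow is maximum.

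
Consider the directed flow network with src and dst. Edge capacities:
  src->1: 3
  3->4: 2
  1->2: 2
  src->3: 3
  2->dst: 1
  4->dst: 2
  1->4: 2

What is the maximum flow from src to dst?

Augment src->1->2->dst: bottleneck 1. Total 1.
Augment src->1->4->dst: bottleneck 2. Total 3.
No augmenting path remains in the residual graph.

3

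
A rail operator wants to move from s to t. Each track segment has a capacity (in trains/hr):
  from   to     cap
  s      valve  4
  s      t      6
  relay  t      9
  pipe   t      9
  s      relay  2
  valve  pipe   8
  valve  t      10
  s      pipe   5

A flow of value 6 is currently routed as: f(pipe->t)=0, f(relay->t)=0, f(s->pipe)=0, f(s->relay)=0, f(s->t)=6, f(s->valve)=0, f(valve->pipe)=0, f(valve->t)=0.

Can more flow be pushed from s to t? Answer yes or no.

Yes

Residual path s->relay->t has bottleneck 2 > 0.
Pushing 2 along it raises the flow to 8, so the given flow is not maximum.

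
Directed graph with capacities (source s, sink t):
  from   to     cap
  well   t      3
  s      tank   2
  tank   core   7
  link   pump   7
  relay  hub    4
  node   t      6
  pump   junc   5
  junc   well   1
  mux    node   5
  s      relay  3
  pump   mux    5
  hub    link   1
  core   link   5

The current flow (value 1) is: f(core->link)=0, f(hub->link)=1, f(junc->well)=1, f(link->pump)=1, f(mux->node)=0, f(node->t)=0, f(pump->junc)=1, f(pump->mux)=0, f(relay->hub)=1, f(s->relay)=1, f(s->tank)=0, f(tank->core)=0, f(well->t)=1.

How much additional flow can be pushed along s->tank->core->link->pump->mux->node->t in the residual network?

Residual capacities along the path: s->tank: 2, tank->core: 7, core->link: 5, link->pump: 6, pump->mux: 5, mux->node: 5, node->t: 6.
Minimum is 2.

2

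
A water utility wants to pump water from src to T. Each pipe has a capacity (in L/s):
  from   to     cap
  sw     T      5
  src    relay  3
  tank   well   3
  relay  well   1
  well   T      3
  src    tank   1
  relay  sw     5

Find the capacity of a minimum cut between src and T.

Max flow = 4 (via 3 augmenting paths).
In the residual at optimum, the set reachable from src is {src}.
Cut edges: src→tank (cap 1), src→relay (cap 3). Sum = 4.

4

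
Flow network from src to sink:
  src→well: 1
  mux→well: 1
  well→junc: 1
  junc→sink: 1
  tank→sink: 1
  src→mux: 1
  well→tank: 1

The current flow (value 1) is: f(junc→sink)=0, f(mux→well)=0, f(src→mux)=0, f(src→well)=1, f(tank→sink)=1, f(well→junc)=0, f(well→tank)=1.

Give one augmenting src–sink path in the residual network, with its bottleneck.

Residual along src→mux→well→junc→sink: src→mux: 1, mux→well: 1, well→junc: 1, junc→sink: 1.
Bottleneck = min = 1.

src→mux→well→junc→sink, bottleneck 1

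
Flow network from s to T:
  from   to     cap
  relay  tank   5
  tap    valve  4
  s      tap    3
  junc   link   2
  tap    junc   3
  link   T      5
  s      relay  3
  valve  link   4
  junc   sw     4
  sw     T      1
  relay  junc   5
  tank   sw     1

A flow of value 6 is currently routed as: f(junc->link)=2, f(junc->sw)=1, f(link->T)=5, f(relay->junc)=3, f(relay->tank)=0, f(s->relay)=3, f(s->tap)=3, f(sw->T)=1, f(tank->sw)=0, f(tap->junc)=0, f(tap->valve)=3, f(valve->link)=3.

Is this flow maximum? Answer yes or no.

Yes

Residual reachable from s: {s}; T is not reachable.
Saturated cut: s->tap, s->relay with total capacity 6 = current flow value. Flow is maximum.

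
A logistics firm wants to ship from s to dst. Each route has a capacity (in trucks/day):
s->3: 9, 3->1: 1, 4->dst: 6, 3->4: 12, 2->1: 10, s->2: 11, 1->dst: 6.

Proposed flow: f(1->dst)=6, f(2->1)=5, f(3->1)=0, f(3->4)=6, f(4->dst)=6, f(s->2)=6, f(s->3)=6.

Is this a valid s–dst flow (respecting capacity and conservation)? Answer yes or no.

Conservation fails at 2: inflow 6 ≠ outflow 5.

No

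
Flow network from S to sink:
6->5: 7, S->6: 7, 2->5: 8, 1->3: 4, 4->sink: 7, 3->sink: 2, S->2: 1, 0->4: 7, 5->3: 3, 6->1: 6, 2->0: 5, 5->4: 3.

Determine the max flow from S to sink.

Augment S->2->0->4->sink: bottleneck 1. Total 1.
Augment S->6->5->4->sink: bottleneck 3. Total 4.
Augment S->6->5->3->sink: bottleneck 2. Total 6.
No augmenting path remains in the residual graph.

6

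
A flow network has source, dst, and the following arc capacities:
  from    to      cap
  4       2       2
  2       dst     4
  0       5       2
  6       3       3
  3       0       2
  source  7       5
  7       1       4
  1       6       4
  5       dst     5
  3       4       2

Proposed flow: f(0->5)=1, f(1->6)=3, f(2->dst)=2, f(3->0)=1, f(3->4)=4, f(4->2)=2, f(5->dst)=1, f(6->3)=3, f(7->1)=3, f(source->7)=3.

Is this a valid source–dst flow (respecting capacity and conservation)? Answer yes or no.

Capacity violated on 3->4: flow 4 > capacity 2.

No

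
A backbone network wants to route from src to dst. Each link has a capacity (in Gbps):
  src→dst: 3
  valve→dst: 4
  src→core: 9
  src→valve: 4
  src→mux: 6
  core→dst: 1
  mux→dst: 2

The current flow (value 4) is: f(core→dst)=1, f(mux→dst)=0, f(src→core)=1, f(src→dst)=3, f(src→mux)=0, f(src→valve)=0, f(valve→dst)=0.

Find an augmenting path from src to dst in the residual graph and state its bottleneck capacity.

src→valve→dst, bottleneck 4

Residual along src→valve→dst: src→valve: 4, valve→dst: 4.
Bottleneck = min = 4.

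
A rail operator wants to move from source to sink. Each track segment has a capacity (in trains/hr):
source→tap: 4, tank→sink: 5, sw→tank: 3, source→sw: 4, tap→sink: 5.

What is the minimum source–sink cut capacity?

Max flow = 7 (via 2 augmenting paths).
In the residual at optimum, the set reachable from source is {source, sw}.
Cut edges: source→tap (cap 4), sw→tank (cap 3). Sum = 7.

7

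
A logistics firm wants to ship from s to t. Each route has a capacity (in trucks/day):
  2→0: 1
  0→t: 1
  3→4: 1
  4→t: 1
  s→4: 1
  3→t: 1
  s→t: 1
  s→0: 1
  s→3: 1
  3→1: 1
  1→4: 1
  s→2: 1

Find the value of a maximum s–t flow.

4

Augment s→t: bottleneck 1. Total 1.
Augment s→0→t: bottleneck 1. Total 2.
Augment s→3→t: bottleneck 1. Total 3.
Augment s→4→t: bottleneck 1. Total 4.
No augmenting path remains in the residual graph.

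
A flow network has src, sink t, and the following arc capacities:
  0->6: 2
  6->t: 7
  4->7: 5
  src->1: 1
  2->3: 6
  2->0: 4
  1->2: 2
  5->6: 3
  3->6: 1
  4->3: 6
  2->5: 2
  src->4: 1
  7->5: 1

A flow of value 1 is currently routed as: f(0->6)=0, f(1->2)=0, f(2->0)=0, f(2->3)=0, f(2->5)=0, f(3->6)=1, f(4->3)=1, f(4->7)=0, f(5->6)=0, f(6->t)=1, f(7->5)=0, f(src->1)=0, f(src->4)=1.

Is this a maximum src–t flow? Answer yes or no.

No

Residual path src->1->2->5->6->t has bottleneck 1 > 0.
Pushing 1 along it raises the flow to 2, so the given flow is not maximum.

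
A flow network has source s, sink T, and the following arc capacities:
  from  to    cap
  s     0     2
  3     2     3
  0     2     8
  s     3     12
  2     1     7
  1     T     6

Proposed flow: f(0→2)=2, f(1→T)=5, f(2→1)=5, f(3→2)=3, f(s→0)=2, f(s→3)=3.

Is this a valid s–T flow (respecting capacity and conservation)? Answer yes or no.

Yes

Every edge has 0 ≤ f(e) ≤ cap(e).
At each intermediate node, inflow equals outflow.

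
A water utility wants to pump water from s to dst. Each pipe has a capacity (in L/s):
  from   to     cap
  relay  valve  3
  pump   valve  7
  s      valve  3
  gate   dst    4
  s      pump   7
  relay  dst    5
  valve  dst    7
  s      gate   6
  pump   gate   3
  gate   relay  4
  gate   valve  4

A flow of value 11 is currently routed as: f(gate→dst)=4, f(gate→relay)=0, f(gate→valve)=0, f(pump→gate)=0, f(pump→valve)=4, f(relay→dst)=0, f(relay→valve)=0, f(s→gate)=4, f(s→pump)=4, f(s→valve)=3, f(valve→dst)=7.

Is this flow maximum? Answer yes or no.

Residual path s→gate→relay→dst has bottleneck 2 > 0.
Pushing 2 along it raises the flow to 13, so the given flow is not maximum.

No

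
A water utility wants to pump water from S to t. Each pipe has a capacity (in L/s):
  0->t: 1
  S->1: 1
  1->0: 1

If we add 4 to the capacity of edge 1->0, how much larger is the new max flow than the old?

0

Original max flow = 1.
Edge 1->0 does not cross the min cut (source side {S}), so extra capacity there cannot help.
New max flow = 1. Increase = 0.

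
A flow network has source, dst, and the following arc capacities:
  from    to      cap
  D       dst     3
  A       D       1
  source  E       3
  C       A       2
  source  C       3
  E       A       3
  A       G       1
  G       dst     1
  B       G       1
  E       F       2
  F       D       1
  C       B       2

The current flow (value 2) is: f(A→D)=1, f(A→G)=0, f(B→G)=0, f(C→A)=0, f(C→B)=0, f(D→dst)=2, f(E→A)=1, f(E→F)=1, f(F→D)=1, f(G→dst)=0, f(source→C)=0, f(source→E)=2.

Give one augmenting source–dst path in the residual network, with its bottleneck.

Residual along source→E→A→G→dst: source→E: 1, E→A: 2, A→G: 1, G→dst: 1.
Bottleneck = min = 1.

source→E→A→G→dst, bottleneck 1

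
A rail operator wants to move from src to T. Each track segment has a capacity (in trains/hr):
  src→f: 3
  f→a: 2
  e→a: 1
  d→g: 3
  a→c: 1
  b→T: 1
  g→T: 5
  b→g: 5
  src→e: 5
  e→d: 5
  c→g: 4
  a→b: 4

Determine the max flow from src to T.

6

Augment src→f→a→b→T: bottleneck 1. Total 1.
Augment src→e→d→g→T: bottleneck 3. Total 4.
Augment src→f→a→c→g→T: bottleneck 1. Total 5.
Augment src→e→a→b→g→T: bottleneck 1. Total 6.
No augmenting path remains in the residual graph.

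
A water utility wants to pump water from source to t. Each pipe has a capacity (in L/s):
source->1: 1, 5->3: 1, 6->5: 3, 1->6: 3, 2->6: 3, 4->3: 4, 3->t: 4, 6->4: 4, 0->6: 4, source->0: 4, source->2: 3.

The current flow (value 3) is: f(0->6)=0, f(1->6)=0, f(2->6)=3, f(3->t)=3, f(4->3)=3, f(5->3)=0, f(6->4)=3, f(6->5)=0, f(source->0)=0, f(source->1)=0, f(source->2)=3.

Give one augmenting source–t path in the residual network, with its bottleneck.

source->0->6->4->3->t, bottleneck 1

Residual along source->0->6->4->3->t: source->0: 4, 0->6: 4, 6->4: 1, 4->3: 1, 3->t: 1.
Bottleneck = min = 1.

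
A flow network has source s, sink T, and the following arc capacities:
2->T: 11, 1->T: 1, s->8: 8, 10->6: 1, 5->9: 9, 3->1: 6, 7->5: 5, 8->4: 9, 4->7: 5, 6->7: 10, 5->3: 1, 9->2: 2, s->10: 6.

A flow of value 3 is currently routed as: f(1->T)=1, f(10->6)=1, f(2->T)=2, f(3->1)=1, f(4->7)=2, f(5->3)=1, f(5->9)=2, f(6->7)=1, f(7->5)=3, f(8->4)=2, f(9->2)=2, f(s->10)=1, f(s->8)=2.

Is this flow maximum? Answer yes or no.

Residual reachable from s: {10, 4, 5, 6, 7, 8, 9, s}; T is not reachable.
Saturated cut: 9->2, 5->3 with total capacity 3 = current flow value. Flow is maximum.

Yes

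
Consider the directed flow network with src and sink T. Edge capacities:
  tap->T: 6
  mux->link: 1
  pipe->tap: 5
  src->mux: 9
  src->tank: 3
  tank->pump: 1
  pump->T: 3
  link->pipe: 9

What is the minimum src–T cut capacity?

Max flow = 2 (via 2 augmenting paths).
In the residual at optimum, the set reachable from src is {mux, src, tank}.
Cut edges: tank->pump (cap 1), mux->link (cap 1). Sum = 2.

2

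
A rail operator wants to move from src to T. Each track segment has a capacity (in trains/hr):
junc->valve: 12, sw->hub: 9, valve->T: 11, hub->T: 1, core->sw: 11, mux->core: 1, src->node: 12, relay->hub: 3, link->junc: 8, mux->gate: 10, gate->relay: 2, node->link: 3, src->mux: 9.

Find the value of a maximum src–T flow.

Augment src->node->link->junc->valve->T: bottleneck 3. Total 3.
Augment src->mux->core->sw->hub->T: bottleneck 1. Total 4.
No augmenting path remains in the residual graph.

4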